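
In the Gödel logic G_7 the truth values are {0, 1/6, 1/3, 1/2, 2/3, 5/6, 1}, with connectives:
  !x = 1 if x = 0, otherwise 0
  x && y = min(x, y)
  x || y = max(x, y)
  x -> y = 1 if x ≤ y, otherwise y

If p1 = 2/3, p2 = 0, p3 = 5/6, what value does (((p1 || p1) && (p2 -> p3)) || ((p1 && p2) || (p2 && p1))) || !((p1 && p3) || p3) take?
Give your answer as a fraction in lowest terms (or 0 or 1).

p1 || p1 = 2/3 || 2/3 = 2/3
p2 -> p3 = 0 -> 5/6 = 1
(p1 || p1) && (p2 -> p3) = 2/3 && 1 = 2/3
p1 && p2 = 2/3 && 0 = 0
p2 && p1 = 0 && 2/3 = 0
(p1 && p2) || (p2 && p1) = 0 || 0 = 0
((p1 || p1) && (p2 -> p3)) || ((p1 && p2) || (p2 && p1)) = 2/3 || 0 = 2/3
p1 && p3 = 2/3 && 5/6 = 2/3
(p1 && p3) || p3 = 2/3 || 5/6 = 5/6
!((p1 && p3) || p3) = !5/6 = 0
(((p1 || p1) && (p2 -> p3)) || ((p1 && p2) || (p2 && p1))) || !((p1 && p3) || p3) = 2/3 || 0 = 2/3

2/3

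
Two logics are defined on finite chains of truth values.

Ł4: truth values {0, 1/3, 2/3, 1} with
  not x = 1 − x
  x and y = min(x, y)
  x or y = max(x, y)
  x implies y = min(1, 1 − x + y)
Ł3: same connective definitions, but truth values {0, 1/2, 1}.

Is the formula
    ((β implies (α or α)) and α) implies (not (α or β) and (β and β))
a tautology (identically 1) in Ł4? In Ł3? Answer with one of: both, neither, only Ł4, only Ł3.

neither

In Ł4: at α = 1/3, β = 0 the value is 2/3 — not a tautology.
In Ł3: at α = 1/2, β = 0 the value is 1/2 — not a tautology.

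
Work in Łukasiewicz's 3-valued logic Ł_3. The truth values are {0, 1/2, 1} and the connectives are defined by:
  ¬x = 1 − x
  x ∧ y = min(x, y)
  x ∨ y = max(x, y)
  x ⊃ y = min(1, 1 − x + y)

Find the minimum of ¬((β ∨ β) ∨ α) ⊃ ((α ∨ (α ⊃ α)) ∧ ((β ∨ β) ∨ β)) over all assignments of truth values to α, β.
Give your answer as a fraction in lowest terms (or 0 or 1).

Take α = 0, β = 0:
β ∨ β = 0 ∨ 0 = 0
(β ∨ β) ∨ α = 0 ∨ 0 = 0
¬((β ∨ β) ∨ α) = ¬0 = 1
α ⊃ α = 0 ⊃ 0 = 1
α ∨ (α ⊃ α) = 0 ∨ 1 = 1
β ∨ β = 0 ∨ 0 = 0
(β ∨ β) ∨ β = 0 ∨ 0 = 0
(α ∨ (α ⊃ α)) ∧ ((β ∨ β) ∨ β) = 1 ∧ 0 = 0
¬((β ∨ β) ∨ α) ⊃ ((α ∨ (α ⊃ α)) ∧ ((β ∨ β) ∨ β)) = 1 ⊃ 0 = 0
No assignment yields a value below 0, so this is the minimum.

0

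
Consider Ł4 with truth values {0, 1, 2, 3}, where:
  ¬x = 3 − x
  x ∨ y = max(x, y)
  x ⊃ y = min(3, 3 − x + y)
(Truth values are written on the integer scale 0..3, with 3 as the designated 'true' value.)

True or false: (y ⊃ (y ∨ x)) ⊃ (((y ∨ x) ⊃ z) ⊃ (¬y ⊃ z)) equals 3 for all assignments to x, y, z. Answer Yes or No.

No

Counterexample: take x = 0, y = 0, z = 0.
y ∨ x = 0 ∨ 0 = 0
y ⊃ (y ∨ x) = 0 ⊃ 0 = 3
y ∨ x = 0 ∨ 0 = 0
(y ∨ x) ⊃ z = 0 ⊃ 0 = 3
¬y = ¬0 = 3
¬y ⊃ z = 3 ⊃ 0 = 0
((y ∨ x) ⊃ z) ⊃ (¬y ⊃ z) = 3 ⊃ 0 = 0
(y ⊃ (y ∨ x)) ⊃ (((y ∨ x) ⊃ z) ⊃ (¬y ⊃ z)) = 3 ⊃ 0 = 0
This gives 0 ≠ 3.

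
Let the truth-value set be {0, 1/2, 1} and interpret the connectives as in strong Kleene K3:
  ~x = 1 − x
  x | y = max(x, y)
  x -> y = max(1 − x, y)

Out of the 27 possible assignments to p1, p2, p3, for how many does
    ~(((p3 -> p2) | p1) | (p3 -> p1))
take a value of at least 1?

1

value 1: 1 assignment (counts)
value 1/2: 7 assignments
value 0: 19 assignments
So 1 of the 27 assignments meets the threshold.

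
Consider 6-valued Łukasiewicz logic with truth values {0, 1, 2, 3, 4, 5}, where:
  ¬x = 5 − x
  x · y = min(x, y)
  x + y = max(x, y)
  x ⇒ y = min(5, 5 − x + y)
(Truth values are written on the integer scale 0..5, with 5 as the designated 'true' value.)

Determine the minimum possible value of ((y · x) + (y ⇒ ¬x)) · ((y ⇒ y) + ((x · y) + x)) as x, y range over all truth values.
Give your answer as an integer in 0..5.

3

Take x = 2, y = 5:
y · x = 5 · 2 = 2
¬x = ¬2 = 3
y ⇒ ¬x = 5 ⇒ 3 = 3
(y · x) + (y ⇒ ¬x) = 2 + 3 = 3
y ⇒ y = 5 ⇒ 5 = 5
x · y = 2 · 5 = 2
(x · y) + x = 2 + 2 = 2
(y ⇒ y) + ((x · y) + x) = 5 + 2 = 5
((y · x) + (y ⇒ ¬x)) · ((y ⇒ y) + ((x · y) + x)) = 3 · 5 = 3
No assignment yields a value below 3, so this is the minimum.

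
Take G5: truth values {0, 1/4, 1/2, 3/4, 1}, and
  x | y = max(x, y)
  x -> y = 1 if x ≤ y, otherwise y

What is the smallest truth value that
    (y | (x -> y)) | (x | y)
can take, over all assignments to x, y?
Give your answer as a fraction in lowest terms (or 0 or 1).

Take x = 1/4, y = 0:
x -> y = 1/4 -> 0 = 0
y | (x -> y) = 0 | 0 = 0
x | y = 1/4 | 0 = 1/4
(y | (x -> y)) | (x | y) = 0 | 1/4 = 1/4
No assignment yields a value below 1/4, so this is the minimum.

1/4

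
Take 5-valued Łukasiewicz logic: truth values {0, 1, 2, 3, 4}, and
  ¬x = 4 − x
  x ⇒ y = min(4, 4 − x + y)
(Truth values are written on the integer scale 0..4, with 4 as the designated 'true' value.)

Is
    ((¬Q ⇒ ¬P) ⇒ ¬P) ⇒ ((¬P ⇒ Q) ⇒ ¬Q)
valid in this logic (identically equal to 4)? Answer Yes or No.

Counterexample: take P = 0, Q = 3.
¬Q = ¬3 = 1
¬P = ¬0 = 4
¬Q ⇒ ¬P = 1 ⇒ 4 = 4
¬P = ¬0 = 4
(¬Q ⇒ ¬P) ⇒ ¬P = 4 ⇒ 4 = 4
¬P = ¬0 = 4
¬P ⇒ Q = 4 ⇒ 3 = 3
¬Q = ¬3 = 1
(¬P ⇒ Q) ⇒ ¬Q = 3 ⇒ 1 = 2
((¬Q ⇒ ¬P) ⇒ ¬P) ⇒ ((¬P ⇒ Q) ⇒ ¬Q) = 4 ⇒ 2 = 2
This gives 2 ≠ 4.

No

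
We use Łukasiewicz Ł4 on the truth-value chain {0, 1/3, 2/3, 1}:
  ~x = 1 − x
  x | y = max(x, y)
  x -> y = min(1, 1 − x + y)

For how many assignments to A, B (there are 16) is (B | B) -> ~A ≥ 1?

A = 0, B = 0 ↦ 1  ≥
A = 0, B = 1/3 ↦ 1  ≥
A = 0, B = 2/3 ↦ 1  ≥
A = 0, B = 1 ↦ 1  ≥
A = 1/3, B = 0 ↦ 1  ≥
A = 1/3, B = 1/3 ↦ 1  ≥
A = 1/3, B = 2/3 ↦ 1  ≥
A = 1/3, B = 1 ↦ 2/3  <
A = 2/3, B = 0 ↦ 1  ≥
A = 2/3, B = 1/3 ↦ 1  ≥
A = 2/3, B = 2/3 ↦ 2/3  <
A = 2/3, B = 1 ↦ 1/3  <
A = 1, B = 0 ↦ 1  ≥
A = 1, B = 1/3 ↦ 2/3  <
A = 1, B = 2/3 ↦ 1/3  <
A = 1, B = 1 ↦ 0  <
So 10 of the 16 assignments meet the threshold.

10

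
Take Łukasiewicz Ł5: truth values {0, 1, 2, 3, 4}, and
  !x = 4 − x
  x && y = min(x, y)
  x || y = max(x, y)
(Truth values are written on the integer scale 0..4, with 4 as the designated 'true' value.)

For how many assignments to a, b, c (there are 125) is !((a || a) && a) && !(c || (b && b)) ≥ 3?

value 4: 1 assignment (counts)
value 3: 7 assignments (counts)
value 2: 19 assignments
value 1: 37 assignments
value 0: 61 assignments
So 8 of the 125 assignments meet the threshold.

8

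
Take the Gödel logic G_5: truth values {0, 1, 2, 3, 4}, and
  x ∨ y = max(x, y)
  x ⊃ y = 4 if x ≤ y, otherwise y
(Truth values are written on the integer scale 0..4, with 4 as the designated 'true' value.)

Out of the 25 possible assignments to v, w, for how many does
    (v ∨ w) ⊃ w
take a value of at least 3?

16

value 4: 15 assignments (counts)
value 3: 1 assignment (counts)
value 2: 2 assignments
value 1: 3 assignments
value 0: 4 assignments
So 16 of the 25 assignments meet the threshold.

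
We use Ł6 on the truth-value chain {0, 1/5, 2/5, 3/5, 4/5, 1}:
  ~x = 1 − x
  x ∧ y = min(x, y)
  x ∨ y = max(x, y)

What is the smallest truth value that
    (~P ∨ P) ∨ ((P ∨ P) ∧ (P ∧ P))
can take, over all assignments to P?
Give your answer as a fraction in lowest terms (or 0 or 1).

3/5

Take P = 2/5:
~P = ~2/5 = 3/5
~P ∨ P = 3/5 ∨ 2/5 = 3/5
P ∨ P = 2/5 ∨ 2/5 = 2/5
P ∧ P = 2/5 ∧ 2/5 = 2/5
(P ∨ P) ∧ (P ∧ P) = 2/5 ∧ 2/5 = 2/5
(~P ∨ P) ∨ ((P ∨ P) ∧ (P ∧ P)) = 3/5 ∨ 2/5 = 3/5
No assignment yields a value below 3/5, so this is the minimum.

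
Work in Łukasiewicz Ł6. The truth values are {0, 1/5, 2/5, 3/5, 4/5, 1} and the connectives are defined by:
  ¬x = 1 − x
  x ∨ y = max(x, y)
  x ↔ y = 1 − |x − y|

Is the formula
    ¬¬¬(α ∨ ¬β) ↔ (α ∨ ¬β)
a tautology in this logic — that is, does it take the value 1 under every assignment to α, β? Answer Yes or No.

Counterexample: take α = 0, β = 0.
¬β = ¬0 = 1
α ∨ ¬β = 0 ∨ 1 = 1
¬(α ∨ ¬β) = ¬1 = 0
¬¬(α ∨ ¬β) = ¬0 = 1
¬¬¬(α ∨ ¬β) = ¬1 = 0
¬¬¬(α ∨ ¬β) ↔ (α ∨ ¬β) = 0 ↔ 1 = 0
This gives 0 ≠ 1.

No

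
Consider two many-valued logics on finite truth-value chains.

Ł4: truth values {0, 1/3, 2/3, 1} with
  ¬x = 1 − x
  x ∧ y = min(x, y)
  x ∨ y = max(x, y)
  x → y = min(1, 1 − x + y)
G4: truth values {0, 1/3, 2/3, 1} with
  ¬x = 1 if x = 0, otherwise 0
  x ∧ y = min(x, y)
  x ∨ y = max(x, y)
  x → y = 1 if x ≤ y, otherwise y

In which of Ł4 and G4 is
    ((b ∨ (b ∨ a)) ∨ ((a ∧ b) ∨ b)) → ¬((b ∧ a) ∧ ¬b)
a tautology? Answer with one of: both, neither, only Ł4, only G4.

only G4

In Ł4: at a = 1, b = 1/3 the value is 2/3 — not a tautology.
In G4: every assignment gives 1 — tautology.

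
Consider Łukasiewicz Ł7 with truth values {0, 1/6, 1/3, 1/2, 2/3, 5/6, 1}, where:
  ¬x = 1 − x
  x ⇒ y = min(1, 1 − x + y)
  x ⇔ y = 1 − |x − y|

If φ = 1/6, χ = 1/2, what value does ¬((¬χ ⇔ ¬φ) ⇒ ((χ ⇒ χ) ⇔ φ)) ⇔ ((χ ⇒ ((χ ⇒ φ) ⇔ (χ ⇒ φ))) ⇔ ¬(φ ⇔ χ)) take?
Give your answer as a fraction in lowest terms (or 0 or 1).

¬χ = ¬1/2 = 1/2
¬φ = ¬1/6 = 5/6
¬χ ⇔ ¬φ = 1/2 ⇔ 5/6 = 2/3
χ ⇒ χ = 1/2 ⇒ 1/2 = 1
(χ ⇒ χ) ⇔ φ = 1 ⇔ 1/6 = 1/6
(¬χ ⇔ ¬φ) ⇒ ((χ ⇒ χ) ⇔ φ) = 2/3 ⇒ 1/6 = 1/2
¬((¬χ ⇔ ¬φ) ⇒ ((χ ⇒ χ) ⇔ φ)) = ¬1/2 = 1/2
χ ⇒ φ = 1/2 ⇒ 1/6 = 2/3
χ ⇒ φ = 1/2 ⇒ 1/6 = 2/3
(χ ⇒ φ) ⇔ (χ ⇒ φ) = 2/3 ⇔ 2/3 = 1
χ ⇒ ((χ ⇒ φ) ⇔ (χ ⇒ φ)) = 1/2 ⇒ 1 = 1
φ ⇔ χ = 1/6 ⇔ 1/2 = 2/3
¬(φ ⇔ χ) = ¬2/3 = 1/3
(χ ⇒ ((χ ⇒ φ) ⇔ (χ ⇒ φ))) ⇔ ¬(φ ⇔ χ) = 1 ⇔ 1/3 = 1/3
¬((¬χ ⇔ ¬φ) ⇒ ((χ ⇒ χ) ⇔ φ)) ⇔ ((χ ⇒ ((χ ⇒ φ) ⇔ (χ ⇒ φ))) ⇔ ¬(φ ⇔ χ)) = 1/2 ⇔ 1/3 = 5/6

5/6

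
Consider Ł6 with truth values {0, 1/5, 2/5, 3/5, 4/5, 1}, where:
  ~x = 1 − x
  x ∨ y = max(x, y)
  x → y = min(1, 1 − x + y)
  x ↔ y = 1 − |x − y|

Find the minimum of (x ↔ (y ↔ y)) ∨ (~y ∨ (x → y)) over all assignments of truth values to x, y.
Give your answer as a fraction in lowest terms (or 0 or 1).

4/5

Take x = 2/5, y = 1/5:
y ↔ y = 1/5 ↔ 1/5 = 1
x ↔ (y ↔ y) = 2/5 ↔ 1 = 2/5
~y = ~1/5 = 4/5
x → y = 2/5 → 1/5 = 4/5
~y ∨ (x → y) = 4/5 ∨ 4/5 = 4/5
(x ↔ (y ↔ y)) ∨ (~y ∨ (x → y)) = 2/5 ∨ 4/5 = 4/5
No assignment yields a value below 4/5, so this is the minimum.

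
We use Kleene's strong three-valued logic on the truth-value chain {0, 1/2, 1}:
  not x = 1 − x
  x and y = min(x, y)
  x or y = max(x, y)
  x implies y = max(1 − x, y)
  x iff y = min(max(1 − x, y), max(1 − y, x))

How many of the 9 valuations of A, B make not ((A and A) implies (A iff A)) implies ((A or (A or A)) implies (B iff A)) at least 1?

6

A = 0, B = 0 ↦ 1  ≥
A = 0, B = 1/2 ↦ 1  ≥
A = 0, B = 1 ↦ 1  ≥
A = 1/2, B = 0 ↦ 1/2  <
A = 1/2, B = 1/2 ↦ 1/2  <
A = 1/2, B = 1 ↦ 1/2  <
A = 1, B = 0 ↦ 1  ≥
A = 1, B = 1/2 ↦ 1  ≥
A = 1, B = 1 ↦ 1  ≥
So 6 of the 9 assignments meet the threshold.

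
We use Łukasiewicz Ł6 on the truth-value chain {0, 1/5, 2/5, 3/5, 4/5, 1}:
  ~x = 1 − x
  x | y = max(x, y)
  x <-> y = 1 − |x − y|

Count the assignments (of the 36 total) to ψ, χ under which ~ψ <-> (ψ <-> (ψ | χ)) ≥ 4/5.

value 1: 3 assignments (counts)
value 4/5: 7 assignments (counts)
value 3/5: 6 assignments
value 2/5: 7 assignments
value 1/5: 6 assignments
value 0: 7 assignments
So 10 of the 36 assignments meet the threshold.

10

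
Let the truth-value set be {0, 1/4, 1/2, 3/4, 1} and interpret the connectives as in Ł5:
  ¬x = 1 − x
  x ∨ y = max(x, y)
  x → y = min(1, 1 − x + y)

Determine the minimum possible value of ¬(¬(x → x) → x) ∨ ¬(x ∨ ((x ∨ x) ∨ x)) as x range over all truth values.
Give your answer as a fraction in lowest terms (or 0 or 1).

0

Take x = 1:
x → x = 1 → 1 = 1
¬(x → x) = ¬1 = 0
¬(x → x) → x = 0 → 1 = 1
¬(¬(x → x) → x) = ¬1 = 0
x ∨ x = 1 ∨ 1 = 1
(x ∨ x) ∨ x = 1 ∨ 1 = 1
x ∨ ((x ∨ x) ∨ x) = 1 ∨ 1 = 1
¬(x ∨ ((x ∨ x) ∨ x)) = ¬1 = 0
¬(¬(x → x) → x) ∨ ¬(x ∨ ((x ∨ x) ∨ x)) = 0 ∨ 0 = 0
No assignment yields a value below 0, so this is the minimum.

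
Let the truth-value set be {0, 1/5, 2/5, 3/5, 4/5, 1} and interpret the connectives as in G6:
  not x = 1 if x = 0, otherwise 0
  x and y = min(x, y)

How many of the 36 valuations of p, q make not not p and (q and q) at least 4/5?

value 1: 5 assignments (counts)
value 4/5: 5 assignments (counts)
value 3/5: 5 assignments
value 2/5: 5 assignments
value 1/5: 5 assignments
value 0: 11 assignments
So 10 of the 36 assignments meet the threshold.

10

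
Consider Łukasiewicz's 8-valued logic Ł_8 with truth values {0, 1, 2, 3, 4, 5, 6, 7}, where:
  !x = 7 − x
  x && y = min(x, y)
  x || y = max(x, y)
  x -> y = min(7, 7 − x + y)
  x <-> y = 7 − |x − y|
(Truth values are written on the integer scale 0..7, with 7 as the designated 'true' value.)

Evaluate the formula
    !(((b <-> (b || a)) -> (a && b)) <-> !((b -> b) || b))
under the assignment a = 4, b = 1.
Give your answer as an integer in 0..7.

4

b || a = 1 || 4 = 4
b <-> (b || a) = 1 <-> 4 = 4
a && b = 4 && 1 = 1
(b <-> (b || a)) -> (a && b) = 4 -> 1 = 4
b -> b = 1 -> 1 = 7
(b -> b) || b = 7 || 1 = 7
!((b -> b) || b) = !7 = 0
((b <-> (b || a)) -> (a && b)) <-> !((b -> b) || b) = 4 <-> 0 = 3
!(((b <-> (b || a)) -> (a && b)) <-> !((b -> b) || b)) = !3 = 4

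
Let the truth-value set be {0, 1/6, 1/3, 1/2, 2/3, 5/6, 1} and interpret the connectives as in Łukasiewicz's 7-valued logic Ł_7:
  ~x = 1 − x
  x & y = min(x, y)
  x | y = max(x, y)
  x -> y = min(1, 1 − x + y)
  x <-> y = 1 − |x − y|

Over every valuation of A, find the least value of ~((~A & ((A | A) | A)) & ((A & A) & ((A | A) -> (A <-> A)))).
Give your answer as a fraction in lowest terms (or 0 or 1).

Take A = 1/2:
~A = ~1/2 = 1/2
A | A = 1/2 | 1/2 = 1/2
(A | A) | A = 1/2 | 1/2 = 1/2
~A & ((A | A) | A) = 1/2 & 1/2 = 1/2
A & A = 1/2 & 1/2 = 1/2
A | A = 1/2 | 1/2 = 1/2
A <-> A = 1/2 <-> 1/2 = 1
(A | A) -> (A <-> A) = 1/2 -> 1 = 1
(A & A) & ((A | A) -> (A <-> A)) = 1/2 & 1 = 1/2
(~A & ((A | A) | A)) & ((A & A) & ((A | A) -> (A <-> A))) = 1/2 & 1/2 = 1/2
~((~A & ((A | A) | A)) & ((A & A) & ((A | A) -> (A <-> A)))) = ~1/2 = 1/2
No assignment yields a value below 1/2, so this is the minimum.

1/2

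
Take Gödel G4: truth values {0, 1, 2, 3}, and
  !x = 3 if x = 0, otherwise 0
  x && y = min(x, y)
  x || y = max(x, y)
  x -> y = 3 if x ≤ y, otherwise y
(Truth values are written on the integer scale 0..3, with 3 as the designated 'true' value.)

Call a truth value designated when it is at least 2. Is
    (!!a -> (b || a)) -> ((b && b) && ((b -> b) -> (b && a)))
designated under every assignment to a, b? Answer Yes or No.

No

Counterexample: take a = 0, b = 0.
!a = !0 = 3
!!a = !3 = 0
b || a = 0 || 0 = 0
!!a -> (b || a) = 0 -> 0 = 3
b && b = 0 && 0 = 0
b -> b = 0 -> 0 = 3
b && a = 0 && 0 = 0
(b -> b) -> (b && a) = 3 -> 0 = 0
(b && b) && ((b -> b) -> (b && a)) = 0 && 0 = 0
(!!a -> (b || a)) -> ((b && b) && ((b -> b) -> (b && a))) = 3 -> 0 = 0
This gives 0, which is below 2.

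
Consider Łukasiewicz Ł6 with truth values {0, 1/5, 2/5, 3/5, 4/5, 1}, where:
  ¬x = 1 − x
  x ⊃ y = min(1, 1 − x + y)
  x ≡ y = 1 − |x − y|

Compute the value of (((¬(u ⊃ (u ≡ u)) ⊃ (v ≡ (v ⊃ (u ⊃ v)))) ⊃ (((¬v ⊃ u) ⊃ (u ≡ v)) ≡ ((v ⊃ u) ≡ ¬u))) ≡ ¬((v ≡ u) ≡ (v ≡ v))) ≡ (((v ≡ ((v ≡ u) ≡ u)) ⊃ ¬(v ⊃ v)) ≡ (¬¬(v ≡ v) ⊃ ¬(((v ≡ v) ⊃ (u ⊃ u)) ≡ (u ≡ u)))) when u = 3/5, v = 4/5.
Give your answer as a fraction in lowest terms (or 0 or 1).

u ≡ u = 3/5 ≡ 3/5 = 1
u ⊃ (u ≡ u) = 3/5 ⊃ 1 = 1
¬(u ⊃ (u ≡ u)) = ¬1 = 0
u ⊃ v = 3/5 ⊃ 4/5 = 1
v ⊃ (u ⊃ v) = 4/5 ⊃ 1 = 1
v ≡ (v ⊃ (u ⊃ v)) = 4/5 ≡ 1 = 4/5
¬(u ⊃ (u ≡ u)) ⊃ (v ≡ (v ⊃ (u ⊃ v))) = 0 ⊃ 4/5 = 1
¬v = ¬4/5 = 1/5
¬v ⊃ u = 1/5 ⊃ 3/5 = 1
u ≡ v = 3/5 ≡ 4/5 = 4/5
(¬v ⊃ u) ⊃ (u ≡ v) = 1 ⊃ 4/5 = 4/5
v ⊃ u = 4/5 ⊃ 3/5 = 4/5
¬u = ¬3/5 = 2/5
(v ⊃ u) ≡ ¬u = 4/5 ≡ 2/5 = 3/5
((¬v ⊃ u) ⊃ (u ≡ v)) ≡ ((v ⊃ u) ≡ ¬u) = 4/5 ≡ 3/5 = 4/5
(¬(u ⊃ (u ≡ u)) ⊃ (v ≡ (v ⊃ (u ⊃ v)))) ⊃ (((¬v ⊃ u) ⊃ (u ≡ v)) ≡ ((v ⊃ u) ≡ ¬u)) = 1 ⊃ 4/5 = 4/5
v ≡ u = 4/5 ≡ 3/5 = 4/5
v ≡ v = 4/5 ≡ 4/5 = 1
(v ≡ u) ≡ (v ≡ v) = 4/5 ≡ 1 = 4/5
¬((v ≡ u) ≡ (v ≡ v)) = ¬4/5 = 1/5
((¬(u ⊃ (u ≡ u)) ⊃ (v ≡ (v ⊃ (u ⊃ v)))) ⊃ (((¬v ⊃ u) ⊃ (u ≡ v)) ≡ ((v ⊃ u) ≡ ¬u))) ≡ ¬((v ≡ u) ≡ (v ≡ v)) = 4/5 ≡ 1/5 = 2/5
v ≡ u = 4/5 ≡ 3/5 = 4/5
(v ≡ u) ≡ u = 4/5 ≡ 3/5 = 4/5
v ≡ ((v ≡ u) ≡ u) = 4/5 ≡ 4/5 = 1
v ⊃ v = 4/5 ⊃ 4/5 = 1
¬(v ⊃ v) = ¬1 = 0
(v ≡ ((v ≡ u) ≡ u)) ⊃ ¬(v ⊃ v) = 1 ⊃ 0 = 0
v ≡ v = 4/5 ≡ 4/5 = 1
¬(v ≡ v) = ¬1 = 0
¬¬(v ≡ v) = ¬0 = 1
v ≡ v = 4/5 ≡ 4/5 = 1
u ⊃ u = 3/5 ⊃ 3/5 = 1
(v ≡ v) ⊃ (u ⊃ u) = 1 ⊃ 1 = 1
u ≡ u = 3/5 ≡ 3/5 = 1
((v ≡ v) ⊃ (u ⊃ u)) ≡ (u ≡ u) = 1 ≡ 1 = 1
¬(((v ≡ v) ⊃ (u ⊃ u)) ≡ (u ≡ u)) = ¬1 = 0
¬¬(v ≡ v) ⊃ ¬(((v ≡ v) ⊃ (u ⊃ u)) ≡ (u ≡ u)) = 1 ⊃ 0 = 0
((v ≡ ((v ≡ u) ≡ u)) ⊃ ¬(v ⊃ v)) ≡ (¬¬(v ≡ v) ⊃ ¬(((v ≡ v) ⊃ (u ⊃ u)) ≡ (u ≡ u))) = 0 ≡ 0 = 1
(((¬(u ⊃ (u ≡ u)) ⊃ (v ≡ (v ⊃ (u ⊃ v)))) ⊃ (((¬v ⊃ u) ⊃ (u ≡ v)) ≡ ((v ⊃ u) ≡ ¬u))) ≡ ¬((v ≡ u) ≡ (v ≡ v))) ≡ (((v ≡ ((v ≡ u) ≡ u)) ⊃ ¬(v ⊃ v)) ≡ (¬¬(v ≡ v) ⊃ ¬(((v ≡ v) ⊃ (u ⊃ u)) ≡ (u ≡ u)))) = 2/5 ≡ 1 = 2/5

2/5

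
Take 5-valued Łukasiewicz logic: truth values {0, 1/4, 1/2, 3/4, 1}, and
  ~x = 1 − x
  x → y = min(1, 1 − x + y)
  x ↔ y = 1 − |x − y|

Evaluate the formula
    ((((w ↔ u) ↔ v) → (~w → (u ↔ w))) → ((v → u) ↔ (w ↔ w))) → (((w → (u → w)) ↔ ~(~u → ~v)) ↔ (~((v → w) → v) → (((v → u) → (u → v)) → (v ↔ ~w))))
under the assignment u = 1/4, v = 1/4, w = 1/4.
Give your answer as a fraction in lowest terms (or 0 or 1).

w ↔ u = 1/4 ↔ 1/4 = 1
(w ↔ u) ↔ v = 1 ↔ 1/4 = 1/4
~w = ~1/4 = 3/4
u ↔ w = 1/4 ↔ 1/4 = 1
~w → (u ↔ w) = 3/4 → 1 = 1
((w ↔ u) ↔ v) → (~w → (u ↔ w)) = 1/4 → 1 = 1
v → u = 1/4 → 1/4 = 1
w ↔ w = 1/4 ↔ 1/4 = 1
(v → u) ↔ (w ↔ w) = 1 ↔ 1 = 1
(((w ↔ u) ↔ v) → (~w → (u ↔ w))) → ((v → u) ↔ (w ↔ w)) = 1 → 1 = 1
u → w = 1/4 → 1/4 = 1
w → (u → w) = 1/4 → 1 = 1
~u = ~1/4 = 3/4
~v = ~1/4 = 3/4
~u → ~v = 3/4 → 3/4 = 1
~(~u → ~v) = ~1 = 0
(w → (u → w)) ↔ ~(~u → ~v) = 1 ↔ 0 = 0
v → w = 1/4 → 1/4 = 1
(v → w) → v = 1 → 1/4 = 1/4
~((v → w) → v) = ~1/4 = 3/4
v → u = 1/4 → 1/4 = 1
u → v = 1/4 → 1/4 = 1
(v → u) → (u → v) = 1 → 1 = 1
~w = ~1/4 = 3/4
v ↔ ~w = 1/4 ↔ 3/4 = 1/2
((v → u) → (u → v)) → (v ↔ ~w) = 1 → 1/2 = 1/2
~((v → w) → v) → (((v → u) → (u → v)) → (v ↔ ~w)) = 3/4 → 1/2 = 3/4
((w → (u → w)) ↔ ~(~u → ~v)) ↔ (~((v → w) → v) → (((v → u) → (u → v)) → (v ↔ ~w))) = 0 ↔ 3/4 = 1/4
((((w ↔ u) ↔ v) → (~w → (u ↔ w))) → ((v → u) ↔ (w ↔ w))) → (((w → (u → w)) ↔ ~(~u → ~v)) ↔ (~((v → w) → v) → (((v → u) → (u → v)) → (v ↔ ~w)))) = 1 → 1/4 = 1/4

1/4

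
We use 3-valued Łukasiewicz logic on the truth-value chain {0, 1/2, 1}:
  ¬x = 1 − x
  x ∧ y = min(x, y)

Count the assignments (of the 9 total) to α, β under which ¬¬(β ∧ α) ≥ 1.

α = 0, β = 0 ↦ 0  <
α = 0, β = 1/2 ↦ 0  <
α = 0, β = 1 ↦ 0  <
α = 1/2, β = 0 ↦ 0  <
α = 1/2, β = 1/2 ↦ 1/2  <
α = 1/2, β = 1 ↦ 1/2  <
α = 1, β = 0 ↦ 0  <
α = 1, β = 1/2 ↦ 1/2  <
α = 1, β = 1 ↦ 1  ≥
So 1 of the 9 assignments meets the threshold.

1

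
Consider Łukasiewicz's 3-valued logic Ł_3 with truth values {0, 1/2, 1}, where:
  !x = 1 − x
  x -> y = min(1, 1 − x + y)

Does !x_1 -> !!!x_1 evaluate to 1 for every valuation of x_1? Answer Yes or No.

x_1 = 0 ↦ 1
x_1 = 1/2 ↦ 1
x_1 = 1 ↦ 1
Every assignment gives a value ≥ 1.

Yes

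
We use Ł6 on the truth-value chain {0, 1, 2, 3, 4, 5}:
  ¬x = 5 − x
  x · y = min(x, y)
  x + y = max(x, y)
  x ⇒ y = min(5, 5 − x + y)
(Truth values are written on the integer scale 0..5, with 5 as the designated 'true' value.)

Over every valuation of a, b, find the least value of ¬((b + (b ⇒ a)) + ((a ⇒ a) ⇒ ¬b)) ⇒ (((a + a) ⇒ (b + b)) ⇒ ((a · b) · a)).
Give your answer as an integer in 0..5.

3

Take a = 0, b = 2:
b ⇒ a = 2 ⇒ 0 = 3
b + (b ⇒ a) = 2 + 3 = 3
a ⇒ a = 0 ⇒ 0 = 5
¬b = ¬2 = 3
(a ⇒ a) ⇒ ¬b = 5 ⇒ 3 = 3
(b + (b ⇒ a)) + ((a ⇒ a) ⇒ ¬b) = 3 + 3 = 3
¬((b + (b ⇒ a)) + ((a ⇒ a) ⇒ ¬b)) = ¬3 = 2
a + a = 0 + 0 = 0
b + b = 2 + 2 = 2
(a + a) ⇒ (b + b) = 0 ⇒ 2 = 5
a · b = 0 · 2 = 0
(a · b) · a = 0 · 0 = 0
((a + a) ⇒ (b + b)) ⇒ ((a · b) · a) = 5 ⇒ 0 = 0
¬((b + (b ⇒ a)) + ((a ⇒ a) ⇒ ¬b)) ⇒ (((a + a) ⇒ (b + b)) ⇒ ((a · b) · a)) = 2 ⇒ 0 = 3
No assignment yields a value below 3, so this is the minimum.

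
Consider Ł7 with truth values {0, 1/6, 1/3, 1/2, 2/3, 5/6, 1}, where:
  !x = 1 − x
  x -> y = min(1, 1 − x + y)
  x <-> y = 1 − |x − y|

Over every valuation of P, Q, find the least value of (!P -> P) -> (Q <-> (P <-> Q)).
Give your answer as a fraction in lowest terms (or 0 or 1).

Take P = 1/2, Q = 0:
!P = !1/2 = 1/2
!P -> P = 1/2 -> 1/2 = 1
P <-> Q = 1/2 <-> 0 = 1/2
Q <-> (P <-> Q) = 0 <-> 1/2 = 1/2
(!P -> P) -> (Q <-> (P <-> Q)) = 1 -> 1/2 = 1/2
No assignment yields a value below 1/2, so this is the minimum.

1/2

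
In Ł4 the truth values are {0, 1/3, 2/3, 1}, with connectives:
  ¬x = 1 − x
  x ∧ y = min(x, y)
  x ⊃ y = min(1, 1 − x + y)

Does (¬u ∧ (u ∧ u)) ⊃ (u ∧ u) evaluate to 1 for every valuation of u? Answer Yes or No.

Yes

u = 0 ↦ 1
u = 1/3 ↦ 1
u = 2/3 ↦ 1
u = 1 ↦ 1
Every assignment gives a value ≥ 1.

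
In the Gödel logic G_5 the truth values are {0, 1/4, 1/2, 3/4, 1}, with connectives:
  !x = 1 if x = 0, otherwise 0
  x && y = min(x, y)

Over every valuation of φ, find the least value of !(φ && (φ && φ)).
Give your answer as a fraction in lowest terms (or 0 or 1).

Take φ = 1/4:
φ && φ = 1/4 && 1/4 = 1/4
φ && (φ && φ) = 1/4 && 1/4 = 1/4
!(φ && (φ && φ)) = !1/4 = 0
No assignment yields a value below 0, so this is the minimum.

0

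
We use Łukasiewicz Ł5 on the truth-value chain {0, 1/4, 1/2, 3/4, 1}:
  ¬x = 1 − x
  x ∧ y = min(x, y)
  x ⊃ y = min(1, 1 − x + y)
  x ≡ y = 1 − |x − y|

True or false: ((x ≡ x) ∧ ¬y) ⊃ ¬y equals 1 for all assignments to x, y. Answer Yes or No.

Yes

At x = 1, y = 1/4, for instance:
x ≡ x = 1 ≡ 1 = 1
¬y = ¬1/4 = 3/4
(x ≡ x) ∧ ¬y = 1 ∧ 3/4 = 3/4
((x ≡ x) ∧ ¬y) ⊃ ¬y = 3/4 ⊃ 3/4 = 1
and checking the remaining 24 assignments likewise gives ≥ 1 in every case.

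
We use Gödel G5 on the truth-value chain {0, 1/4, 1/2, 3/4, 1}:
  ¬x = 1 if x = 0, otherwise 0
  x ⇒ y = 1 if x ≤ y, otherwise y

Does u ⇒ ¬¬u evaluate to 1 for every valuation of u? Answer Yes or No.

Yes

u = 0 ↦ 1
u = 1/4 ↦ 1
u = 1/2 ↦ 1
u = 3/4 ↦ 1
u = 1 ↦ 1
Every assignment gives a value ≥ 1.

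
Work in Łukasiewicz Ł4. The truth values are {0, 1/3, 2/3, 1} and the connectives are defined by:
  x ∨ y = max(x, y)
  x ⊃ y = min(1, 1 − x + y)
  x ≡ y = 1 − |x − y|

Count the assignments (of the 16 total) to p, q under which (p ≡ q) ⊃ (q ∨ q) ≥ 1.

9

p = 0, q = 0 ↦ 0  <
p = 0, q = 1/3 ↦ 2/3  <
p = 0, q = 2/3 ↦ 1  ≥
p = 0, q = 1 ↦ 1  ≥
p = 1/3, q = 0 ↦ 1/3  <
p = 1/3, q = 1/3 ↦ 1/3  <
p = 1/3, q = 2/3 ↦ 1  ≥
p = 1/3, q = 1 ↦ 1  ≥
p = 2/3, q = 0 ↦ 2/3  <
p = 2/3, q = 1/3 ↦ 2/3  <
p = 2/3, q = 2/3 ↦ 2/3  <
p = 2/3, q = 1 ↦ 1  ≥
p = 1, q = 0 ↦ 1  ≥
p = 1, q = 1/3 ↦ 1  ≥
p = 1, q = 2/3 ↦ 1  ≥
p = 1, q = 1 ↦ 1  ≥
So 9 of the 16 assignments meet the threshold.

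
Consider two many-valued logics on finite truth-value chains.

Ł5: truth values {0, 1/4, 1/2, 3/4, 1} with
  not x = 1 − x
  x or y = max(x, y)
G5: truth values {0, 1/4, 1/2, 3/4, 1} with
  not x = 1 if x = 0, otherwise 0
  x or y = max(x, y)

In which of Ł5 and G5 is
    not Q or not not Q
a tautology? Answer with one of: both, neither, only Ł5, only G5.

only G5

In Ł5: at Q = 1/4 the value is 3/4 — not a tautology.
In G5: every assignment gives 1 — tautology.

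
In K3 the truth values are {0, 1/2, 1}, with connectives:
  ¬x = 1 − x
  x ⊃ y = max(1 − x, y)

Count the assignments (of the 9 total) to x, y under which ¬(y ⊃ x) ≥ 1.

x = 0, y = 0 ↦ 0  <
x = 0, y = 1/2 ↦ 1/2  <
x = 0, y = 1 ↦ 1  ≥
x = 1/2, y = 0 ↦ 0  <
x = 1/2, y = 1/2 ↦ 1/2  <
x = 1/2, y = 1 ↦ 1/2  <
x = 1, y = 0 ↦ 0  <
x = 1, y = 1/2 ↦ 0  <
x = 1, y = 1 ↦ 0  <
So 1 of the 9 assignments meets the threshold.

1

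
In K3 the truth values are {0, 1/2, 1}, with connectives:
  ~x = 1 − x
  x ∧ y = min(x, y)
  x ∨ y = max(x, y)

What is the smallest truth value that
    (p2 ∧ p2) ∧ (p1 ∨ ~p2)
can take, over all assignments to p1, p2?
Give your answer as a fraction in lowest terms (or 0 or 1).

0

Take p1 = 0, p2 = 0:
p2 ∧ p2 = 0 ∧ 0 = 0
~p2 = ~0 = 1
p1 ∨ ~p2 = 0 ∨ 1 = 1
(p2 ∧ p2) ∧ (p1 ∨ ~p2) = 0 ∧ 1 = 0
No assignment yields a value below 0, so this is the minimum.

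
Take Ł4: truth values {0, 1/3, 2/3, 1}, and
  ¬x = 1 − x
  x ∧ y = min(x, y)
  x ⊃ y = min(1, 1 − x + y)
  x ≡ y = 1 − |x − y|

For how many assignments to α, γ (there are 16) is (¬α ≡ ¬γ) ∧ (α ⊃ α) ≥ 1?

4

α = 0, γ = 0 ↦ 1  ≥
α = 0, γ = 1/3 ↦ 2/3  <
α = 0, γ = 2/3 ↦ 1/3  <
α = 0, γ = 1 ↦ 0  <
α = 1/3, γ = 0 ↦ 2/3  <
α = 1/3, γ = 1/3 ↦ 1  ≥
α = 1/3, γ = 2/3 ↦ 2/3  <
α = 1/3, γ = 1 ↦ 1/3  <
α = 2/3, γ = 0 ↦ 1/3  <
α = 2/3, γ = 1/3 ↦ 2/3  <
α = 2/3, γ = 2/3 ↦ 1  ≥
α = 2/3, γ = 1 ↦ 2/3  <
α = 1, γ = 0 ↦ 0  <
α = 1, γ = 1/3 ↦ 1/3  <
α = 1, γ = 2/3 ↦ 2/3  <
α = 1, γ = 1 ↦ 1  ≥
So 4 of the 16 assignments meet the threshold.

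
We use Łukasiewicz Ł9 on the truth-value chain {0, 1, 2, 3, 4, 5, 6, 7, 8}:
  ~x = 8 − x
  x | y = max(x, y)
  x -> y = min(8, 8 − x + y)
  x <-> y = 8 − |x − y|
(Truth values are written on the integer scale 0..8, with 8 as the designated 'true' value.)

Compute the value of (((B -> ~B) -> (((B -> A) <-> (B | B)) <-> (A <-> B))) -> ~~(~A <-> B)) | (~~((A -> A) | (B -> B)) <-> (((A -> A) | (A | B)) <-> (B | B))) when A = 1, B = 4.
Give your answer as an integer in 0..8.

~B = ~4 = 4
B -> ~B = 4 -> 4 = 8
B -> A = 4 -> 1 = 5
B | B = 4 | 4 = 4
(B -> A) <-> (B | B) = 5 <-> 4 = 7
A <-> B = 1 <-> 4 = 5
((B -> A) <-> (B | B)) <-> (A <-> B) = 7 <-> 5 = 6
(B -> ~B) -> (((B -> A) <-> (B | B)) <-> (A <-> B)) = 8 -> 6 = 6
~A = ~1 = 7
~A <-> B = 7 <-> 4 = 5
~(~A <-> B) = ~5 = 3
~~(~A <-> B) = ~3 = 5
((B -> ~B) -> (((B -> A) <-> (B | B)) <-> (A <-> B))) -> ~~(~A <-> B) = 6 -> 5 = 7
A -> A = 1 -> 1 = 8
B -> B = 4 -> 4 = 8
(A -> A) | (B -> B) = 8 | 8 = 8
~((A -> A) | (B -> B)) = ~8 = 0
~~((A -> A) | (B -> B)) = ~0 = 8
A -> A = 1 -> 1 = 8
A | B = 1 | 4 = 4
(A -> A) | (A | B) = 8 | 4 = 8
B | B = 4 | 4 = 4
((A -> A) | (A | B)) <-> (B | B) = 8 <-> 4 = 4
~~((A -> A) | (B -> B)) <-> (((A -> A) | (A | B)) <-> (B | B)) = 8 <-> 4 = 4
(((B -> ~B) -> (((B -> A) <-> (B | B)) <-> (A <-> B))) -> ~~(~A <-> B)) | (~~((A -> A) | (B -> B)) <-> (((A -> A) | (A | B)) <-> (B | B))) = 7 | 4 = 7

7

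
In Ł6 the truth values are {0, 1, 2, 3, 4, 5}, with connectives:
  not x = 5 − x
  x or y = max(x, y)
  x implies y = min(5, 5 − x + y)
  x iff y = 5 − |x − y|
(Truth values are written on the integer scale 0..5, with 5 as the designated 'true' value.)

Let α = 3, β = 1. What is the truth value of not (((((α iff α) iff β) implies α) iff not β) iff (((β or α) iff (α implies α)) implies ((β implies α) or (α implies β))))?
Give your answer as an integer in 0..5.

α iff α = 3 iff 3 = 5
(α iff α) iff β = 5 iff 1 = 1
((α iff α) iff β) implies α = 1 implies 3 = 5
not β = not 1 = 4
(((α iff α) iff β) implies α) iff not β = 5 iff 4 = 4
β or α = 1 or 3 = 3
α implies α = 3 implies 3 = 5
(β or α) iff (α implies α) = 3 iff 5 = 3
β implies α = 1 implies 3 = 5
α implies β = 3 implies 1 = 3
(β implies α) or (α implies β) = 5 or 3 = 5
((β or α) iff (α implies α)) implies ((β implies α) or (α implies β)) = 3 implies 5 = 5
((((α iff α) iff β) implies α) iff not β) iff (((β or α) iff (α implies α)) implies ((β implies α) or (α implies β))) = 4 iff 5 = 4
not (((((α iff α) iff β) implies α) iff not β) iff (((β or α) iff (α implies α)) implies ((β implies α) or (α implies β)))) = not 4 = 1

1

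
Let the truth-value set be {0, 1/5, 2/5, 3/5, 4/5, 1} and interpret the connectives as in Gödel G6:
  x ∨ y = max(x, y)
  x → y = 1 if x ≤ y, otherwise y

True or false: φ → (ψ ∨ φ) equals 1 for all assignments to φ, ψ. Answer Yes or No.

At φ = 3/5, ψ = 1, for instance:
ψ ∨ φ = 1 ∨ 3/5 = 1
φ → (ψ ∨ φ) = 3/5 → 1 = 1
and checking the remaining 35 assignments likewise gives ≥ 1 in every case.

Yes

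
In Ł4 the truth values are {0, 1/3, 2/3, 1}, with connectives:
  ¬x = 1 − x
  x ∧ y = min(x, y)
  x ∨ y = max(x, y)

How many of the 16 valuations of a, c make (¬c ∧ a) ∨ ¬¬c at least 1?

5

a = 0, c = 0 ↦ 0  <
a = 0, c = 1/3 ↦ 1/3  <
a = 0, c = 2/3 ↦ 2/3  <
a = 0, c = 1 ↦ 1  ≥
a = 1/3, c = 0 ↦ 1/3  <
a = 1/3, c = 1/3 ↦ 1/3  <
a = 1/3, c = 2/3 ↦ 2/3  <
a = 1/3, c = 1 ↦ 1  ≥
a = 2/3, c = 0 ↦ 2/3  <
a = 2/3, c = 1/3 ↦ 2/3  <
a = 2/3, c = 2/3 ↦ 2/3  <
a = 2/3, c = 1 ↦ 1  ≥
a = 1, c = 0 ↦ 1  ≥
a = 1, c = 1/3 ↦ 2/3  <
a = 1, c = 2/3 ↦ 2/3  <
a = 1, c = 1 ↦ 1  ≥
So 5 of the 16 assignments meet the threshold.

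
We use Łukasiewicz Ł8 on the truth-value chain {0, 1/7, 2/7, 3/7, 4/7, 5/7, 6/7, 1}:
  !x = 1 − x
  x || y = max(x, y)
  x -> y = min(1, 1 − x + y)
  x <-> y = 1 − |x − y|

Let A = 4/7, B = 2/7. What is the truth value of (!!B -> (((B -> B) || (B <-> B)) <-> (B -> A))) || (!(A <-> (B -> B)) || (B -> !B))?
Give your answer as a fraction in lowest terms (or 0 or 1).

1

!B = !2/7 = 5/7
!!B = !5/7 = 2/7
B -> B = 2/7 -> 2/7 = 1
B <-> B = 2/7 <-> 2/7 = 1
(B -> B) || (B <-> B) = 1 || 1 = 1
B -> A = 2/7 -> 4/7 = 1
((B -> B) || (B <-> B)) <-> (B -> A) = 1 <-> 1 = 1
!!B -> (((B -> B) || (B <-> B)) <-> (B -> A)) = 2/7 -> 1 = 1
B -> B = 2/7 -> 2/7 = 1
A <-> (B -> B) = 4/7 <-> 1 = 4/7
!(A <-> (B -> B)) = !4/7 = 3/7
!B = !2/7 = 5/7
B -> !B = 2/7 -> 5/7 = 1
!(A <-> (B -> B)) || (B -> !B) = 3/7 || 1 = 1
(!!B -> (((B -> B) || (B <-> B)) <-> (B -> A))) || (!(A <-> (B -> B)) || (B -> !B)) = 1 || 1 = 1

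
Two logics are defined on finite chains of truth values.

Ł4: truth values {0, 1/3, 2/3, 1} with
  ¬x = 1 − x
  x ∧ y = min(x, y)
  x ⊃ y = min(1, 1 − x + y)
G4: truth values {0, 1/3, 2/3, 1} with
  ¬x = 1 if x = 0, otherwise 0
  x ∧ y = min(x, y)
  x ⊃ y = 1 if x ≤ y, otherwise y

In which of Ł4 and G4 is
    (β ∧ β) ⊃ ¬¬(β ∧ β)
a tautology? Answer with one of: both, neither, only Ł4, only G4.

In Ł4: every assignment gives 1 — tautology.
In G4: every assignment gives 1 — tautology.

both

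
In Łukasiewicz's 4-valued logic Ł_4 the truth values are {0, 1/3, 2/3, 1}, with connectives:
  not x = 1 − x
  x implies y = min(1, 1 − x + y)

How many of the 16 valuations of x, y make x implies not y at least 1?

10

x = 0, y = 0 ↦ 1  ≥
x = 0, y = 1/3 ↦ 1  ≥
x = 0, y = 2/3 ↦ 1  ≥
x = 0, y = 1 ↦ 1  ≥
x = 1/3, y = 0 ↦ 1  ≥
x = 1/3, y = 1/3 ↦ 1  ≥
x = 1/3, y = 2/3 ↦ 1  ≥
x = 1/3, y = 1 ↦ 2/3  <
x = 2/3, y = 0 ↦ 1  ≥
x = 2/3, y = 1/3 ↦ 1  ≥
x = 2/3, y = 2/3 ↦ 2/3  <
x = 2/3, y = 1 ↦ 1/3  <
x = 1, y = 0 ↦ 1  ≥
x = 1, y = 1/3 ↦ 2/3  <
x = 1, y = 2/3 ↦ 1/3  <
x = 1, y = 1 ↦ 0  <
So 10 of the 16 assignments meet the threshold.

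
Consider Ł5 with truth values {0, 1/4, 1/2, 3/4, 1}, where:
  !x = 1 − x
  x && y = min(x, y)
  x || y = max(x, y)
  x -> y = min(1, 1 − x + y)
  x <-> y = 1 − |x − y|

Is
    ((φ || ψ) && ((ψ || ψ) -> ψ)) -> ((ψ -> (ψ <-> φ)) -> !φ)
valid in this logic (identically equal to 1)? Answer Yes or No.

Counterexample: take φ = 1/2, ψ = 3/4.
φ || ψ = 1/2 || 3/4 = 3/4
ψ || ψ = 3/4 || 3/4 = 3/4
(ψ || ψ) -> ψ = 3/4 -> 3/4 = 1
(φ || ψ) && ((ψ || ψ) -> ψ) = 3/4 && 1 = 3/4
ψ <-> φ = 3/4 <-> 1/2 = 3/4
ψ -> (ψ <-> φ) = 3/4 -> 3/4 = 1
!φ = !1/2 = 1/2
(ψ -> (ψ <-> φ)) -> !φ = 1 -> 1/2 = 1/2
((φ || ψ) && ((ψ || ψ) -> ψ)) -> ((ψ -> (ψ <-> φ)) -> !φ) = 3/4 -> 1/2 = 3/4
This gives 3/4 ≠ 1.

No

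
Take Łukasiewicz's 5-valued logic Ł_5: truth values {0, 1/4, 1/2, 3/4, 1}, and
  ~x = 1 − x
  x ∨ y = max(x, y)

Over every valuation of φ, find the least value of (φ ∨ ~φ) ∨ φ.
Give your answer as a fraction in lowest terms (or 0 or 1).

Take φ = 1/2:
~φ = ~1/2 = 1/2
φ ∨ ~φ = 1/2 ∨ 1/2 = 1/2
(φ ∨ ~φ) ∨ φ = 1/2 ∨ 1/2 = 1/2
No assignment yields a value below 1/2, so this is the minimum.

1/2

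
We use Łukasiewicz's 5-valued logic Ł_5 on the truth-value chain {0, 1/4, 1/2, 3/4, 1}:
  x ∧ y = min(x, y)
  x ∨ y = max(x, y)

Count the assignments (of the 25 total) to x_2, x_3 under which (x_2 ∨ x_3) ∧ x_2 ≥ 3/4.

10

value 1: 5 assignments (counts)
value 3/4: 5 assignments (counts)
value 1/2: 5 assignments
value 1/4: 5 assignments
value 0: 5 assignments
So 10 of the 25 assignments meet the threshold.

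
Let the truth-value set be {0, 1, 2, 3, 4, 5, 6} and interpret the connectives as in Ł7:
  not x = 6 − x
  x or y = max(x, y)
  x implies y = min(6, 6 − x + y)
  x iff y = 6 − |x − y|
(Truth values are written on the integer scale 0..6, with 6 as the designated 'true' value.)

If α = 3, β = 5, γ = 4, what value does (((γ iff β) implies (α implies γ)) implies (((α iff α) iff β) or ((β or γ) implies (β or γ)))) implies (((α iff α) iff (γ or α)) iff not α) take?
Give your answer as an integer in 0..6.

5

γ iff β = 4 iff 5 = 5
α implies γ = 3 implies 4 = 6
(γ iff β) implies (α implies γ) = 5 implies 6 = 6
α iff α = 3 iff 3 = 6
(α iff α) iff β = 6 iff 5 = 5
β or γ = 5 or 4 = 5
β or γ = 5 or 4 = 5
(β or γ) implies (β or γ) = 5 implies 5 = 6
((α iff α) iff β) or ((β or γ) implies (β or γ)) = 5 or 6 = 6
((γ iff β) implies (α implies γ)) implies (((α iff α) iff β) or ((β or γ) implies (β or γ))) = 6 implies 6 = 6
α iff α = 3 iff 3 = 6
γ or α = 4 or 3 = 4
(α iff α) iff (γ or α) = 6 iff 4 = 4
not α = not 3 = 3
((α iff α) iff (γ or α)) iff not α = 4 iff 3 = 5
(((γ iff β) implies (α implies γ)) implies (((α iff α) iff β) or ((β or γ) implies (β or γ)))) implies (((α iff α) iff (γ or α)) iff not α) = 6 implies 5 = 5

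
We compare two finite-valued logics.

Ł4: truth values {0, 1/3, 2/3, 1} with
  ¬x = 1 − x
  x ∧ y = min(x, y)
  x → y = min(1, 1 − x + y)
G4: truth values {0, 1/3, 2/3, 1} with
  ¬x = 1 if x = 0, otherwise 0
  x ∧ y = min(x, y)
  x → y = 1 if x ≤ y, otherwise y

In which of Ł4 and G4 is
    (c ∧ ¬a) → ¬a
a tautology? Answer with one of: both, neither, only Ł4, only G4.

In Ł4: every assignment gives 1 — tautology.
In G4: every assignment gives 1 — tautology.

both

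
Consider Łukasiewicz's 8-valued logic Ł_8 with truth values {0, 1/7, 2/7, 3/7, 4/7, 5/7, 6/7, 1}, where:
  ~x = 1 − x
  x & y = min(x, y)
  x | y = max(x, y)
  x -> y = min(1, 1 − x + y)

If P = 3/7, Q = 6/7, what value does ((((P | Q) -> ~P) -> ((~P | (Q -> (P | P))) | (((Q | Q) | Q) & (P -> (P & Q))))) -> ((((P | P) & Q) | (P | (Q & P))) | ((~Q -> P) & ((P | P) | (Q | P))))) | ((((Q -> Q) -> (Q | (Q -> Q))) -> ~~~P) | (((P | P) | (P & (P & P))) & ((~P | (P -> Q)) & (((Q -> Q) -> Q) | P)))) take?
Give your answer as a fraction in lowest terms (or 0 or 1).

6/7

P | Q = 3/7 | 6/7 = 6/7
~P = ~3/7 = 4/7
(P | Q) -> ~P = 6/7 -> 4/7 = 5/7
~P = ~3/7 = 4/7
P | P = 3/7 | 3/7 = 3/7
Q -> (P | P) = 6/7 -> 3/7 = 4/7
~P | (Q -> (P | P)) = 4/7 | 4/7 = 4/7
Q | Q = 6/7 | 6/7 = 6/7
(Q | Q) | Q = 6/7 | 6/7 = 6/7
P & Q = 3/7 & 6/7 = 3/7
P -> (P & Q) = 3/7 -> 3/7 = 1
((Q | Q) | Q) & (P -> (P & Q)) = 6/7 & 1 = 6/7
(~P | (Q -> (P | P))) | (((Q | Q) | Q) & (P -> (P & Q))) = 4/7 | 6/7 = 6/7
((P | Q) -> ~P) -> ((~P | (Q -> (P | P))) | (((Q | Q) | Q) & (P -> (P & Q)))) = 5/7 -> 6/7 = 1
P | P = 3/7 | 3/7 = 3/7
(P | P) & Q = 3/7 & 6/7 = 3/7
Q & P = 6/7 & 3/7 = 3/7
P | (Q & P) = 3/7 | 3/7 = 3/7
((P | P) & Q) | (P | (Q & P)) = 3/7 | 3/7 = 3/7
~Q = ~6/7 = 1/7
~Q -> P = 1/7 -> 3/7 = 1
P | P = 3/7 | 3/7 = 3/7
Q | P = 6/7 | 3/7 = 6/7
(P | P) | (Q | P) = 3/7 | 6/7 = 6/7
(~Q -> P) & ((P | P) | (Q | P)) = 1 & 6/7 = 6/7
(((P | P) & Q) | (P | (Q & P))) | ((~Q -> P) & ((P | P) | (Q | P))) = 3/7 | 6/7 = 6/7
(((P | Q) -> ~P) -> ((~P | (Q -> (P | P))) | (((Q | Q) | Q) & (P -> (P & Q))))) -> ((((P | P) & Q) | (P | (Q & P))) | ((~Q -> P) & ((P | P) | (Q | P)))) = 1 -> 6/7 = 6/7
Q -> Q = 6/7 -> 6/7 = 1
Q -> Q = 6/7 -> 6/7 = 1
Q | (Q -> Q) = 6/7 | 1 = 1
(Q -> Q) -> (Q | (Q -> Q)) = 1 -> 1 = 1
~P = ~3/7 = 4/7
~~P = ~4/7 = 3/7
~~~P = ~3/7 = 4/7
((Q -> Q) -> (Q | (Q -> Q))) -> ~~~P = 1 -> 4/7 = 4/7
P | P = 3/7 | 3/7 = 3/7
P & P = 3/7 & 3/7 = 3/7
P & (P & P) = 3/7 & 3/7 = 3/7
(P | P) | (P & (P & P)) = 3/7 | 3/7 = 3/7
~P = ~3/7 = 4/7
P -> Q = 3/7 -> 6/7 = 1
~P | (P -> Q) = 4/7 | 1 = 1
Q -> Q = 6/7 -> 6/7 = 1
(Q -> Q) -> Q = 1 -> 6/7 = 6/7
((Q -> Q) -> Q) | P = 6/7 | 3/7 = 6/7
(~P | (P -> Q)) & (((Q -> Q) -> Q) | P) = 1 & 6/7 = 6/7
((P | P) | (P & (P & P))) & ((~P | (P -> Q)) & (((Q -> Q) -> Q) | P)) = 3/7 & 6/7 = 3/7
(((Q -> Q) -> (Q | (Q -> Q))) -> ~~~P) | (((P | P) | (P & (P & P))) & ((~P | (P -> Q)) & (((Q -> Q) -> Q) | P))) = 4/7 | 3/7 = 4/7
((((P | Q) -> ~P) -> ((~P | (Q -> (P | P))) | (((Q | Q) | Q) & (P -> (P & Q))))) -> ((((P | P) & Q) | (P | (Q & P))) | ((~Q -> P) & ((P | P) | (Q | P))))) | ((((Q -> Q) -> (Q | (Q -> Q))) -> ~~~P) | (((P | P) | (P & (P & P))) & ((~P | (P -> Q)) & (((Q -> Q) -> Q) | P)))) = 6/7 | 4/7 = 6/7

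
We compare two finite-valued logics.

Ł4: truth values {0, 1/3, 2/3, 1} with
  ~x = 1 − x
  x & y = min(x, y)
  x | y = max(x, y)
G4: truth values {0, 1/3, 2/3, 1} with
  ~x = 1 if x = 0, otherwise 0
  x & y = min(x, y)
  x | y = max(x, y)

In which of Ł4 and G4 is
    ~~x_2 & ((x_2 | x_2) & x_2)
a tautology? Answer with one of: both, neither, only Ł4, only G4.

neither

In Ł4: at x_2 = 0 the value is 0 — not a tautology.
In G4: at x_2 = 0 the value is 0 — not a tautology.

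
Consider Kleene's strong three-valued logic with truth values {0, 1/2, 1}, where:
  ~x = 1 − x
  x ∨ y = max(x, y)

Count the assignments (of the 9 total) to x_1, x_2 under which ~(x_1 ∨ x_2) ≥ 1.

1

x_1 = 0, x_2 = 0 ↦ 1  ≥
x_1 = 0, x_2 = 1/2 ↦ 1/2  <
x_1 = 0, x_2 = 1 ↦ 0  <
x_1 = 1/2, x_2 = 0 ↦ 1/2  <
x_1 = 1/2, x_2 = 1/2 ↦ 1/2  <
x_1 = 1/2, x_2 = 1 ↦ 0  <
x_1 = 1, x_2 = 0 ↦ 0  <
x_1 = 1, x_2 = 1/2 ↦ 0  <
x_1 = 1, x_2 = 1 ↦ 0  <
So 1 of the 9 assignments meets the threshold.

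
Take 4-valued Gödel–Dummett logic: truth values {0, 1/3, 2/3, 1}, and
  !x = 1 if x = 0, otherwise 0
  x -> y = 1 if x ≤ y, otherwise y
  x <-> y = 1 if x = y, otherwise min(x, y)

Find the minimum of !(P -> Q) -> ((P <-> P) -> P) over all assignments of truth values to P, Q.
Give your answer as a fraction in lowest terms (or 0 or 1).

1/3

Take P = 1/3, Q = 0:
P -> Q = 1/3 -> 0 = 0
!(P -> Q) = !0 = 1
P <-> P = 1/3 <-> 1/3 = 1
(P <-> P) -> P = 1 -> 1/3 = 1/3
!(P -> Q) -> ((P <-> P) -> P) = 1 -> 1/3 = 1/3
No assignment yields a value below 1/3, so this is the minimum.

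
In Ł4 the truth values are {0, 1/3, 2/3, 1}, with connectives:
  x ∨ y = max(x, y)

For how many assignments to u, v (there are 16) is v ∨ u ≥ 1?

7

u = 0, v = 0 ↦ 0  <
u = 0, v = 1/3 ↦ 1/3  <
u = 0, v = 2/3 ↦ 2/3  <
u = 0, v = 1 ↦ 1  ≥
u = 1/3, v = 0 ↦ 1/3  <
u = 1/3, v = 1/3 ↦ 1/3  <
u = 1/3, v = 2/3 ↦ 2/3  <
u = 1/3, v = 1 ↦ 1  ≥
u = 2/3, v = 0 ↦ 2/3  <
u = 2/3, v = 1/3 ↦ 2/3  <
u = 2/3, v = 2/3 ↦ 2/3  <
u = 2/3, v = 1 ↦ 1  ≥
u = 1, v = 0 ↦ 1  ≥
u = 1, v = 1/3 ↦ 1  ≥
u = 1, v = 2/3 ↦ 1  ≥
u = 1, v = 1 ↦ 1  ≥
So 7 of the 16 assignments meet the threshold.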